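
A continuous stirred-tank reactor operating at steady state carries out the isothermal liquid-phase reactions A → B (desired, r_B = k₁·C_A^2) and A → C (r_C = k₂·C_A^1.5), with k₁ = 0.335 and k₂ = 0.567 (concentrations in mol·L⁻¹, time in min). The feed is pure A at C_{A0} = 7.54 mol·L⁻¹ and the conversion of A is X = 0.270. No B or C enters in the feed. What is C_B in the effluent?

1.18 mol·L⁻¹

Exit C_A = C_{A0}(1−X) = 7.54×0.730 = 5.504 mol·L⁻¹.
Rates in a CSTR are evaluated at the outlet concentration: r_B = 0.335×5.504^2 = 10.15, r_C = 0.567×5.504^1.5 = 7.322.
Fraction of consumed A going to B: r_B/(r_B+r_C) = 0.5809.
C_B = 0.5809·C_{A0}·X = 0.5809×7.54×0.270 = 1.18 mol·L⁻¹.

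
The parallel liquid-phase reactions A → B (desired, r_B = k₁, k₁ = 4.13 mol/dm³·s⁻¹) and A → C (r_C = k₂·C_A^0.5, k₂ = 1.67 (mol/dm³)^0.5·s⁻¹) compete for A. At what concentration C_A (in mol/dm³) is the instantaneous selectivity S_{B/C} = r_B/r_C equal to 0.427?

S_{B/C} = (k₁/k₂)·C_A^-0.5 ⇒ C_A = (S·k₂/k₁)^(-2).
= (0.427×1.67/4.13)^(-2) = (0.1727)^(-2) = 33.5 mol/dm³.

33.5 mol/dm³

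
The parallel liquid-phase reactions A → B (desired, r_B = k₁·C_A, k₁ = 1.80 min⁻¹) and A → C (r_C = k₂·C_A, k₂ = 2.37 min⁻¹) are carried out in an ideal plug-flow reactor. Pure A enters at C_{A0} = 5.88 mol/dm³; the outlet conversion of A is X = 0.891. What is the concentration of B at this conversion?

2.26 mol/dm³

C_A = C_{A0}(1−X) = 0.6409 mol/dm³.
Both paths are first order in A, so the instantaneous fraction to B is constant: dC_B/d(−C_A) = k₁/(k₁+k₂) = 0.4317.
C_B = 0.4317·(C_{A0}−C_A) = 0.4317×5.239 = 2.26 mol/dm³.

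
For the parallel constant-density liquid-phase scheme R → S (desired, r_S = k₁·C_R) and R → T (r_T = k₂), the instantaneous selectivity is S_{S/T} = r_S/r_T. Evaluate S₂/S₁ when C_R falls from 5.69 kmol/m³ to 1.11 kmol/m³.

S_{S/T} = (k₁/k₂)·C_R, so S₂/S₁ = (C_{R,2}/C_{R,1}).
= 1.11/5.69 = 0.195.
Selectivity toward S falls as C_R falls — high-concentration operation is favoured.

0.195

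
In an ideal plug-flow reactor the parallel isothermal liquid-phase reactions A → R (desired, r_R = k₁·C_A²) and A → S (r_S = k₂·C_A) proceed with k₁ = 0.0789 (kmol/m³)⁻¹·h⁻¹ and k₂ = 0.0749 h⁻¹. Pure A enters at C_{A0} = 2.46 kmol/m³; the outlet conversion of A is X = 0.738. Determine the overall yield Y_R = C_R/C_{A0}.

0.445

C_A = C_{A0}(1−X) = 0.6445 kmol/m³.
Along a PFR/batch, dC_S/dC_A = −r_S/(r_R+r_S) = −k₂/(k₂+k₁·C_A).
Integrating from C_{A0} to C_A: C_S = (0.0749/0.0789)·ln[(0.0749+0.0789·2.46)/(0.0749+0.0789·0.645)] = 0.9493·ln(0.2690/0.1258) = 0.7218 kmol/m³.
Then C_R = (C_{A0}−C_A) − C_S = 1.815 − 0.7218 = 1.094 kmol/m³.
Y_R = C_R/C_{A0} = 1.094/2.46 = 0.445.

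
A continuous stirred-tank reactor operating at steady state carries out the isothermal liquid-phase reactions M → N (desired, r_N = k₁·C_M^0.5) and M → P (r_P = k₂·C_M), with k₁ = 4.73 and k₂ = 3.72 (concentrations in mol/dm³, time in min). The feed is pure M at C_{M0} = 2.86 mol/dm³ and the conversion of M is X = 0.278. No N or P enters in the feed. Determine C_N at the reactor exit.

Exit C_M = C_{M0}(1−X) = 2.86×0.722 = 2.065 mol/dm³.
In a CSTR the entire volume is at exit conditions, so r_N = 4.73×2.065^0.5 = 6.797 and r_P = 3.72×2.065 = 7.682.
Fraction of consumed M going to N: r_N/(r_N+r_P) = 0.4695.
C_N = 0.4695·C_{M0}·X = 0.4695×2.86×0.278 = 0.373 mol/dm³.

0.373 mol/dm³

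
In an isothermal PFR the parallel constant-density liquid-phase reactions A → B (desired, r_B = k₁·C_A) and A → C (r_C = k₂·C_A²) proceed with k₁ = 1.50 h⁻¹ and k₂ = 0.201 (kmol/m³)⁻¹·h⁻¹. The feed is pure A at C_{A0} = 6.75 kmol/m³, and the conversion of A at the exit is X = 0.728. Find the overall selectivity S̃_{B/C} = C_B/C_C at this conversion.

1.81

C_A = C_{A0}(1−X) = 1.836 kmol/m³.
Along a PFR/batch, dC_B/dC_A = −r_B/(r_B+r_C) = −k₁/(k₁+k₂·C_A).
Integrating from C_{A0} to C_A: C_B = (1.50/0.201)·ln[(1.50+0.201·6.75)/(1.50+0.201·1.84)] = 7.463·ln(2.857/1.869) = 3.166 kmol/m³.
C_C = (C_{A0}−C_A)−C_B = 1.748 kmol/m³; S̃_{B/C} = 3.166/1.748 = 1.81.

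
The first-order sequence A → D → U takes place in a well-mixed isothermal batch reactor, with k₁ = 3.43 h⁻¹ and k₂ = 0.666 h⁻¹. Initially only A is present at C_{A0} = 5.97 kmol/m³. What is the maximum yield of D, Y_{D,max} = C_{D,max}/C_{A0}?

0.674

Evaluating C_D at t_opt = ln(k₂/k₁)/(k₂−k₁) gives C_{D,max}/C_{A0} = (k₁/k₂)^[k₂/(k₂−k₁)].
= (3.43/0.666)^(0.666/(0.666−3.43)) = (5.150)^(-0.2410) = 0.6737.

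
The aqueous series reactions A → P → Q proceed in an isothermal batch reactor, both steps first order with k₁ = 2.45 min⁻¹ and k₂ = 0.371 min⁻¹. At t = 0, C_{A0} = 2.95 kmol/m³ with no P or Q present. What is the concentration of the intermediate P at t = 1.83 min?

1.72 kmol/m³

The intermediate concentration in a first-order A→B→C sequence is C_P = k₁C_{A0}(e^(−k₁t) − e^(−k₂t))/(k₂−k₁).
e^(−k₁t) = e^(−2.45×1.83) = e^(−4.484) = 0.01129; e^(−k₂t) = e^(−0.6789) = 0.5072.
C_P = 2.45×2.95/(0.371−2.45) × (0.01129−0.5072) = (-3.476)×(-0.4959) = 1.724 kmol/m³.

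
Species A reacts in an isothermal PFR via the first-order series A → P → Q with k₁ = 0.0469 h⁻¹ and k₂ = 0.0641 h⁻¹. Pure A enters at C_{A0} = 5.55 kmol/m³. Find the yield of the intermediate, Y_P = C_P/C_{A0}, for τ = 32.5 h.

For first-order series with pure A initially, C_P(τ) = k₁C_{A0}/(k₂−k₁)·(e^(−k₁τ) − e^(−k₂τ)).
e^(−k₁τ) = e^(−0.0469×32.5) = e^(−1.524) = 0.2178; e^(−k₂τ) = e^(−2.083) = 0.1245.
C_P = 0.0469×5.55/(0.0641−0.0469) × (0.2178−0.1245) = 15.13×0.09326 = 1.411 kmol/m³.
Y_P = C_P/C_{A0} = 1.411/5.55 = 0.254.

0.254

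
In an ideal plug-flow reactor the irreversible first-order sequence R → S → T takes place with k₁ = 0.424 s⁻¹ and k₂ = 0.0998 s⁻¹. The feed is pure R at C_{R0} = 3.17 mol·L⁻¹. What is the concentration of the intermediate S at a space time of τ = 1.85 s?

1.55 mol·L⁻¹

Solving the coupled first-order balances gives C_S(τ) = [k₁/(k₂−k₁)]·C_{R0}·(e^(−k₁τ) − e^(−k₂τ)).
e^(−k₁τ) = e^(−0.424×1.85) = e^(−0.7844) = 0.4564; e^(−k₂τ) = e^(−0.1846) = 0.8314.
C_S = 0.424×3.17/(0.0998−0.424) × (0.4564−0.8314) = (-4.146)×(-0.3750) = 1.555 mol·L⁻¹.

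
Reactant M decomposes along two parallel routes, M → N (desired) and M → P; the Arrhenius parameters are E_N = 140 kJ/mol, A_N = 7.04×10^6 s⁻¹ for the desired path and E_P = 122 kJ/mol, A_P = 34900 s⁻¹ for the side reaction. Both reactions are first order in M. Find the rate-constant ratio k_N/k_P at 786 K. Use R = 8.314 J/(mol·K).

With equal orders, S_{N/P} = k_N/k_P = (A_N/A_P)·exp[(E_P−E_N)/(RT)].
(E_P−E_N)/(RT) = (122−140)×10³/(8.314×786) = -18000/6535 = -2.754.
k_N/k_P = (7.04×10^6/34900)·exp(-2.754) = 201.7 × 0.06364 = 12.8.

12.8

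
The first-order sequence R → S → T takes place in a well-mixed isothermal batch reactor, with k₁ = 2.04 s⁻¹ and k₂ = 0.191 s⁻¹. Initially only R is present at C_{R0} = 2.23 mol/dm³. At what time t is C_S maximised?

For first-order series the maximum of C_S occurs at t_opt = ln(k₂/k₁)/(k₂−k₁).
= ln(0.191/2.04)/(0.191−2.04) = ln(0.09363)/-1.849 = -2.368/-1.849 = 1.28 s.

1.28 s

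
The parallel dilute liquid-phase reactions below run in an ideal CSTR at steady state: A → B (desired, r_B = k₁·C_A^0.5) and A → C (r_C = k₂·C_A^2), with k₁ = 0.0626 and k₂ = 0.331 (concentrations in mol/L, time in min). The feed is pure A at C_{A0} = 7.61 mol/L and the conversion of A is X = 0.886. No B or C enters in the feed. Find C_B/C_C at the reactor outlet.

0.234

Exit C_A = C_{A0}(1−X) = 7.61×0.114 = 0.8675 mol/L.
A CSTR operates uniformly at the exit composition, giving r_B = 0.05831 and r_C = 0.2491 (each k·C_A^n at C_A = 0.8675).
Overall selectivity = C_B/C_C = r_Bτ/(r_Cτ) = r_B/r_C = 0.234.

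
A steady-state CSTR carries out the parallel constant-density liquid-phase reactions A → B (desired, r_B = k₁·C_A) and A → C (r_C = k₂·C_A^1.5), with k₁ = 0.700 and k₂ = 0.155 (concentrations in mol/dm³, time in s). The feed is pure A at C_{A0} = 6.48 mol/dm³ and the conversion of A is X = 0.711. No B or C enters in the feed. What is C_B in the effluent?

3.54 mol/dm³

Exit C_A = C_{A0}(1−X) = 6.48×0.289 = 1.873 mol/dm³.
A CSTR operates uniformly at the exit composition, giving r_B = 1.311 and r_C = 0.3972 (each k·C_A^n at C_A = 1.873).
Fraction of consumed A going to B: r_B/(r_B+r_C) = 0.7674.
C_B = 0.7674·C_{A0}·X = 0.7674×6.48×0.711 = 3.54 mol/dm³.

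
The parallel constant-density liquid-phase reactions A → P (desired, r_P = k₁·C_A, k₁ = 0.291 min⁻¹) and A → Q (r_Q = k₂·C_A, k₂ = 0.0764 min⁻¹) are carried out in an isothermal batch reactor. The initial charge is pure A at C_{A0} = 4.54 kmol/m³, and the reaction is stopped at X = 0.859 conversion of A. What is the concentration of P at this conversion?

C_A = C_{A0}(1−X) = 0.6401 kmol/m³.
Both paths are first order in A, so the instantaneous fraction to P is constant: dC_P/d(−C_A) = k₁/(k₁+k₂) = 0.7921.
C_P = 0.7921·(C_{A0}−C_A) = 0.7921×3.900 = 3.09 kmol/m³.

3.09 kmol/m³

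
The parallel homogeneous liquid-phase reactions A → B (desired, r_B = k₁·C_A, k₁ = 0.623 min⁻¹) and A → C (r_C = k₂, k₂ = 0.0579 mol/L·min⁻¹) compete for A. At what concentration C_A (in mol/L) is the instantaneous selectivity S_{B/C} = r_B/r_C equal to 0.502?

S_{B/C} = (k₁/k₂)·C_A ⇒ C_A = S·k₂/k₁.
= 0.502×0.0579/0.623 = 0.0467 mol/L.

0.0467 mol/L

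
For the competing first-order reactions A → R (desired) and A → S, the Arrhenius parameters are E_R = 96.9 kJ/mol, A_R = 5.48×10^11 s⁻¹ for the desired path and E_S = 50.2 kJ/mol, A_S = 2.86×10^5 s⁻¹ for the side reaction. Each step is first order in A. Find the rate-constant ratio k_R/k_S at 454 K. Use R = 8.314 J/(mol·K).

8.11

k_R/k_S = (A_R/A_S)·exp[−(E_R−E_S)/(RT)] = (A_R/A_S)·exp[(E_S−E_R)/(RT)].
(E_S−E_R)/(RT) = (50.2−96.9)×10³/(8.314×454) = -46700/3775 = -12.37.
k_R/k_S = (5.48×10^11/2.86×10^5)·exp(-12.37) = 1.916×10^6 × 4.234×10^-6 = 8.11.
Since E_R > E_S, raising the temperature improves selectivity toward R.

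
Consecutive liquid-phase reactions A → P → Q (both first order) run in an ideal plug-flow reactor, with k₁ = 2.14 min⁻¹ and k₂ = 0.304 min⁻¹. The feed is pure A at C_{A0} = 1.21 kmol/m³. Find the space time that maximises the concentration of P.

For first-order series the maximum of C_P occurs at τ_opt = ln(k₂/k₁)/(k₂−k₁).
= ln(0.304/2.14)/(0.304−2.14) = ln(0.1421)/-1.836 = -1.952/-1.836 = 1.06 min.

1.06 min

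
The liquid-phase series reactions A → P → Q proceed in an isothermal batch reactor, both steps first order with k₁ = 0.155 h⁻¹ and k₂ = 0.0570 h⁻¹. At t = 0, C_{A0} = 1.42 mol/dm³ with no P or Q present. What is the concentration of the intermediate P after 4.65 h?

For first-order series with pure A initially, C_P(t) = k₁C_{A0}/(k₂−k₁)·(e^(−k₁t) − e^(−k₂t)).
e^(−k₁t) = e^(−0.155×4.65) = e^(−0.7208) = 0.4864; e^(−k₂t) = e^(−0.2651) = 0.7672.
C_P = 0.155×1.42/(0.0570−0.155) × (0.4864−0.7672) = (-2.246)×(-0.2808) = 0.6306 mol/dm³.

0.631 mol/dm³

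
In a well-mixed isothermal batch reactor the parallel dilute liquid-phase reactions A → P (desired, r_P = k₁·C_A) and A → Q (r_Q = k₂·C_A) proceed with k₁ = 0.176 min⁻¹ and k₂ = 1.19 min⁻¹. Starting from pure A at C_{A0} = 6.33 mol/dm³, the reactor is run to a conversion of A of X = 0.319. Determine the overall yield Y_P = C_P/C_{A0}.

C_A = C_{A0}(1−X) = 4.311 mol/dm³.
Both paths are first order in A, so the instantaneous fraction to P is constant: dC_P/d(−C_A) = k₁/(k₁+k₂) = 0.1288.
C_P = 0.1288·(C_{A0}−C_A) = 0.1288×2.019 = 0.260 mol/dm³.
Y_P = C_P/C_{A0} = 0.2602/6.33 = 0.0411.

0.0411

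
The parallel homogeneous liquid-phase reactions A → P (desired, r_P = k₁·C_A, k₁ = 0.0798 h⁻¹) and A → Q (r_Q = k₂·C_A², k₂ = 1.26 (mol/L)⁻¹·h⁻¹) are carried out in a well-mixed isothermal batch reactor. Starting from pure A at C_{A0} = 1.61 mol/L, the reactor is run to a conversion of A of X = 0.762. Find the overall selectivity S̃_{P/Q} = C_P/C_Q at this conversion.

0.0732

C_A = C_{A0}(1−X) = 0.3832 mol/L.
Along a PFR/batch, dC_P/dC_A = −r_P/(r_P+r_Q) = −k₁/(k₁+k₂·C_A).
Integrating from C_{A0} to C_A: C_P = (0.0798/1.26)·ln[(0.0798+1.26·1.61)/(0.0798+1.26·0.383)] = 0.06333·ln(2.108/0.5626) = 0.08367 mol/L.
C_Q = (C_{A0}−C_A)−C_P = 1.143 mol/L; S̃_{P/Q} = 0.08367/1.143 = 0.0732.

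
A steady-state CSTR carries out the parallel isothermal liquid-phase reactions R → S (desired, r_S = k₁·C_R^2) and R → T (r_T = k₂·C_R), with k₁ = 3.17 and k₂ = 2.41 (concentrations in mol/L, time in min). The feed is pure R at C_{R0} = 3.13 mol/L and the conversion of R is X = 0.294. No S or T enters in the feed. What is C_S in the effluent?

Exit C_R = C_{R0}(1−X) = 3.13×0.706 = 2.210 mol/L.
In a CSTR the entire volume is at exit conditions, so r_S = 3.17×2.210^2 = 15.48 and r_T = 2.41×2.210 = 5.326.
Fraction of consumed R going to S: r_S/(r_S+r_T) = 0.7440.
C_S = 0.7440·C_{R0}·X = 0.7440×3.13×0.294 = 0.685 mol/L.

0.685 mol/L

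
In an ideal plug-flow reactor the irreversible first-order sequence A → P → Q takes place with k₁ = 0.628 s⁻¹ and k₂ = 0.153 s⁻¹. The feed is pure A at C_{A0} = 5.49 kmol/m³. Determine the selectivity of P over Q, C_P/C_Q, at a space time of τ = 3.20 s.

For first-order series with pure A initially, C_P(τ) = k₁C_{A0}/(k₂−k₁)·(e^(−k₁τ) − e^(−k₂τ)).
e^(−k₁τ) = e^(−0.628×3.20) = e^(−2.010) = 0.1340; e^(−k₂τ) = e^(−0.4896) = 0.6129.
C_P = 0.628×5.49/(0.153−0.628) × (0.1340−0.6129) = (-7.258)×(-0.4788) = 3.476 kmol/m³.
C_A = C_{A0}e^(−k₁τ) = 0.7359 kmol/m³, so C_Q = C_{A0}−C_A−C_P = 1.279 kmol/m³; C_P/C_Q = 2.72.

2.72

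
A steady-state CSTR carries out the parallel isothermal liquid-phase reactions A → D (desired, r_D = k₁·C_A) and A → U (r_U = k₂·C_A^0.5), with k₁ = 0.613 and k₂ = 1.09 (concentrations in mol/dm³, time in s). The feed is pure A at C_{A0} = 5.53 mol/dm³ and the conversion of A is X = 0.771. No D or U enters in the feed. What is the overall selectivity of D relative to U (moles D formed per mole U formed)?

Exit C_A = C_{A0}(1−X) = 5.53×0.229 = 1.266 mol/dm³.
Rates in a CSTR are evaluated at the outlet concentration: r_D = 0.613×1.266 = 0.7763, r_U = 1.09×1.266^0.5 = 1.227.
Overall selectivity = C_D/C_U = r_Dτ/(r_Uτ) = r_D/r_U = 0.633.

0.633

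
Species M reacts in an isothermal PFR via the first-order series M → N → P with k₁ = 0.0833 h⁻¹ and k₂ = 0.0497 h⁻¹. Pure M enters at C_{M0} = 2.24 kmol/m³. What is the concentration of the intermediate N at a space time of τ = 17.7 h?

1.03 kmol/m³

Solving the coupled first-order balances gives C_N(τ) = [k₁/(k₂−k₁)]·C_{M0}·(e^(−k₁τ) − e^(−k₂τ)).
e^(−k₁τ) = e^(−0.0833×17.7) = e^(−1.474) = 0.2289; e^(−k₂τ) = e^(−0.8797) = 0.4149.
C_N = 0.0833×2.24/(0.0497−0.0833) × (0.2289−0.4149) = (-5.553)×(-0.1860) = 1.033 kmol/m³.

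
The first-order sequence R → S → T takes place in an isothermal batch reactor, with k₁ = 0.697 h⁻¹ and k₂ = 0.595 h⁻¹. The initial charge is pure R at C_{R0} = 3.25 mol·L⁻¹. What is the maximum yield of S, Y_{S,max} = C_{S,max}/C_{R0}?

0.397

Evaluating C_S at t_opt = ln(k₂/k₁)/(k₂−k₁) gives C_{S,max}/C_{R0} = (k₁/k₂)^[k₂/(k₂−k₁)].
= (0.697/0.595)^(0.595/(0.595−0.697)) = (1.171)^(-5.833) = 0.3973.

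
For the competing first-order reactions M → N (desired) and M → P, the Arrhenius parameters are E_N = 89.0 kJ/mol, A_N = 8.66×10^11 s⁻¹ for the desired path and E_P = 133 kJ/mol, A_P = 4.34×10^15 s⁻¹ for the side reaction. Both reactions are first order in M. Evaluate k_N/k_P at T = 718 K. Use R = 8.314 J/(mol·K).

0.317

Since both paths have the same order in M, the concentration cancels and S_{N/P} = k_N/k_P = (A_N/A_P)·exp[(E_P−E_N)/(RT)].
(E_P−E_N)/(RT) = (133−89.0)×10³/(8.314×718) = 44000/5969 = 7.371.
k_N/k_P = (8.66×10^11/4.34×10^15)·exp(7.371) = 1.995×10^-4 × 1589 = 0.317.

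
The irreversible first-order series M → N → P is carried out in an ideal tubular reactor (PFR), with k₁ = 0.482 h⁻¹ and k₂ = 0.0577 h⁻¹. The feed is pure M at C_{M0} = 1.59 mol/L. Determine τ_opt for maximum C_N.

5.00 h

Setting dC_N/dτ = 0 gives τ_opt = ln(k₂/k₁)/(k₂−k₁).
= ln(0.0577/0.482)/(0.0577−0.482) = ln(0.1197)/-0.4243 = -2.123/-0.4243 = 5.00 h.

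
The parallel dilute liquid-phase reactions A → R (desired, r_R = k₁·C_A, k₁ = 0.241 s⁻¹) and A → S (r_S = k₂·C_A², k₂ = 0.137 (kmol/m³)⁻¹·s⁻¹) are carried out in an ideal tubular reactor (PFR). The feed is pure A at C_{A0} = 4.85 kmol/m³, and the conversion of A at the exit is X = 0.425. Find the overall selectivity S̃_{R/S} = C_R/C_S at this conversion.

C_A = C_{A0}(1−X) = 2.789 kmol/m³.
Along a PFR/batch, dC_R/dC_A = −r_R/(r_R+r_S) = −k₁/(k₁+k₂·C_A).
Integrating from C_{A0} to C_A: C_R = (0.241/0.137)·ln[(0.241+0.137·4.85)/(0.241+0.137·2.79)] = 1.759·ln(0.9054/0.6231) = 0.6575 kmol/m³.
C_S = (C_{A0}−C_A)−C_R = 1.404 kmol/m³; S̃_{R/S} = 0.6575/1.404 = 0.468.

0.468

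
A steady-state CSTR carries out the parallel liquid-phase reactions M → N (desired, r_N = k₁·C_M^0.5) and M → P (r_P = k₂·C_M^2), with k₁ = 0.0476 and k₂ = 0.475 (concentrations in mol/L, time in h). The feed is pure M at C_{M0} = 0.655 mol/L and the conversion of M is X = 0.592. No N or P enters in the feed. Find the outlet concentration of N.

0.163 mol/L

Exit C_M = C_{M0}(1−X) = 0.655×0.408 = 0.2672 mol/L.
In a CSTR the entire volume is at exit conditions, so r_N = 0.0476×0.2672^0.5 = 0.02461 and r_P = 0.475×0.2672^2 = 0.03392.
Fraction of consumed M going to N: r_N/(r_N+r_P) = 0.4204.
C_N = 0.4204·C_{M0}·X = 0.4204×0.655×0.592 = 0.163 mol/L.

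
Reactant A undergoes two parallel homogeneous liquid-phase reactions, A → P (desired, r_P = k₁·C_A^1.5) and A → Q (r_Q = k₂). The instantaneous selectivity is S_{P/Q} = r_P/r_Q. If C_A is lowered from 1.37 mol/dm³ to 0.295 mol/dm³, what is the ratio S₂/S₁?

S_{P/Q} = (k₁/k₂)·C_A^1.5, so S₂/S₁ = (C_{A,2}/C_{A,1})^1.5.
= (0.295/1.37)^1.5 = (0.2153)^1.5 = 0.0999.
Selectivity toward P falls as C_A falls — high-concentration operation is favoured.

0.0999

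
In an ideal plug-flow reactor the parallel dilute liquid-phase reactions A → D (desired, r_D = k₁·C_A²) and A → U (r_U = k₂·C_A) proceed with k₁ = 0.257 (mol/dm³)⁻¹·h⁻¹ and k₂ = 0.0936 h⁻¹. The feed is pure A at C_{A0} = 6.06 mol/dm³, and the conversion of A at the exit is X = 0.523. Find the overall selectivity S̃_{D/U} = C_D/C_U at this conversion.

11.8

C_A = C_{A0}(1−X) = 2.891 mol/dm³.
Along a PFR/batch, dC_U/dC_A = −r_U/(r_D+r_U) = −k₂/(k₂+k₁·C_A).
Integrating from C_{A0} to C_A: C_U = (0.0936/0.257)·ln[(0.0936+0.257·6.06)/(0.0936+0.257·2.89)] = 0.3642·ln(1.651/0.8365) = 0.2476 mol/dm³.
Then C_D = (C_{A0}−C_A) − C_U = 3.169 − 0.2476 = 2.922 mol/dm³.
S̃_{D/U} = C_D/C_U = 2.922/0.2476 = 11.8.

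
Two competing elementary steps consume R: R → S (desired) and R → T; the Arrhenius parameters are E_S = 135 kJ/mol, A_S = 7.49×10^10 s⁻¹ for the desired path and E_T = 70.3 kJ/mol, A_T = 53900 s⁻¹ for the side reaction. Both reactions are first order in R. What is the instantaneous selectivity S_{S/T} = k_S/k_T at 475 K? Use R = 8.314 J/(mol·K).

0.107

Since both paths have the same order in R, the concentration cancels and S_{S/T} = k_S/k_T = (A_S/A_T)·exp[(E_T−E_S)/(RT)].
(E_T−E_S)/(RT) = (70.3−135)×10³/(8.314×475) = -64700/3949 = -16.38.
k_S/k_T = (7.49×10^10/53900)·exp(-16.38) = 1.390×10^6 × 7.671×10^-8 = 0.107.
Since E_S > E_T, raising the temperature improves selectivity toward S.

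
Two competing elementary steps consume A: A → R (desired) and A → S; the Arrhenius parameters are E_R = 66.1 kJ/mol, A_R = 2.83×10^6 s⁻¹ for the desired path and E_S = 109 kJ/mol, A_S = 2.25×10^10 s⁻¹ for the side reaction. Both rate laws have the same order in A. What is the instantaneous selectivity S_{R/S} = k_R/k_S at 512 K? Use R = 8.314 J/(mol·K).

Since both paths have the same order in A, the concentration cancels and S_{R/S} = k_R/k_S = (A_R/A_S)·exp[(E_S−E_R)/(RT)].
(E_S−E_R)/(RT) = (109−66.1)×10³/(8.314×512) = 42900/4257 = 10.08.
k_R/k_S = (2.83×10^6/2.25×10^10)·exp(10.08) = 1.258×10^-4 × 23815 = 3.00.

3.00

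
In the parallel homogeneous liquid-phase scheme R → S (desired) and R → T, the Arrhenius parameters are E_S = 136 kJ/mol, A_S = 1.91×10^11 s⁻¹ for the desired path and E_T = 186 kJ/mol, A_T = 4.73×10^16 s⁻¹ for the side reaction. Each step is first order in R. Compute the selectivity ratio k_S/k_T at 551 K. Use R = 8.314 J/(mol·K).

With equal orders, S_{S/T} = k_S/k_T = (A_S/A_T)·exp[(E_T−E_S)/(RT)].
(E_T−E_S)/(RT) = (186−136)×10³/(8.314×551) = 50000/4581 = 10.91.
k_S/k_T = (1.91×10^11/4.73×10^16)·exp(10.91) = 4.038×10^-6 × 54974 = 0.222.
Since E_S < E_T, lowering the temperature improves selectivity toward S.

0.222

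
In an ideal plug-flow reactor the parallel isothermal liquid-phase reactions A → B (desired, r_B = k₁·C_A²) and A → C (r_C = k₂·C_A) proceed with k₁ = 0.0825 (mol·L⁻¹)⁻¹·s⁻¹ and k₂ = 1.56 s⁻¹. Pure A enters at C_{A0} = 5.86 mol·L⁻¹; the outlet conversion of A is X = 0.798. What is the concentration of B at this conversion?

0.720 mol·L⁻¹

C_A = C_{A0}(1−X) = 1.184 mol·L⁻¹.
Along a PFR/batch, dC_C/dC_A = −r_C/(r_B+r_C) = −k₂/(k₂+k₁·C_A).
Integrating from C_{A0} to C_A: C_C = (1.56/0.0825)·ln[(1.56+0.0825·5.86)/(1.56+0.0825·1.18)] = 18.91·ln(2.043/1.658) = 3.956 mol·L⁻¹.
Then C_B = (C_{A0}−C_A) − C_C = 4.676 − 3.956 = 0.7198 mol·L⁻¹.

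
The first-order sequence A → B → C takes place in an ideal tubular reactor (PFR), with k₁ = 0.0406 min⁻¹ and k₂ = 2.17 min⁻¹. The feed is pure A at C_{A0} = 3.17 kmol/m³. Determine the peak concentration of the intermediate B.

0.0550 kmol/m³

For a first-order series the maximum intermediate yield is C_{B,max}/C_{A0} = (k₁/k₂)^[k₂/(k₂−k₁)].
= (0.0406/2.17)^(2.17/(2.17−0.0406)) = (0.01871)^(1.019) = 0.01734.
C_{B,max} = 0.01734×3.17 = 0.0550 kmol/m³.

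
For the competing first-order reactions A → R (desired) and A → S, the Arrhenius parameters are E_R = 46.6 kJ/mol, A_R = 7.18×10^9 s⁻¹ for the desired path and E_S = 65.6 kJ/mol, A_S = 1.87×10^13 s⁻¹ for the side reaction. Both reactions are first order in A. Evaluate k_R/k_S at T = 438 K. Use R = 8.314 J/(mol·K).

With equal orders, S_{R/S} = k_R/k_S = (A_R/A_S)·exp[(E_S−E_R)/(RT)].
(E_S−E_R)/(RT) = (65.6−46.6)×10³/(8.314×438) = 19000/3642 = 5.218.
k_R/k_S = (7.18×10^9/1.87×10^13)·exp(5.218) = 3.840×10^-4 × 184.5 = 0.0708.
Since E_R < E_S, lowering the temperature improves selectivity toward R.

0.0708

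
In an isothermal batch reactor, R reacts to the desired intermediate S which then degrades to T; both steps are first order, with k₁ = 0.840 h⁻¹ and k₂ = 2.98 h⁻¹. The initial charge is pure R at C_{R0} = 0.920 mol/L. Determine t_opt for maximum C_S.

The intermediate peaks when r₁ = r₂, i.e. k₁e^(−k₁t) = k₂e^(−k₂t), giving t_opt = ln(k₂/k₁)/(k₂−k₁).
= ln(2.98/0.840)/(2.98−0.840) = ln(3.548)/2.140 = 1.266/2.140 = 0.592 h.

0.592 h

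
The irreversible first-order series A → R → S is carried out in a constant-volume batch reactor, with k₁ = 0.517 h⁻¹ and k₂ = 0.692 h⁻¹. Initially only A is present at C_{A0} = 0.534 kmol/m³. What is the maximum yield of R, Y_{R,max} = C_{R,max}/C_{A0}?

0.316

At the optimum, C_{R,max}/C_{A0} = (k₁/k₂)^[k₂/(k₂−k₁)].
= (0.517/0.692)^(0.692/(0.692−0.517)) = (0.7471)^(3.954) = 0.3157.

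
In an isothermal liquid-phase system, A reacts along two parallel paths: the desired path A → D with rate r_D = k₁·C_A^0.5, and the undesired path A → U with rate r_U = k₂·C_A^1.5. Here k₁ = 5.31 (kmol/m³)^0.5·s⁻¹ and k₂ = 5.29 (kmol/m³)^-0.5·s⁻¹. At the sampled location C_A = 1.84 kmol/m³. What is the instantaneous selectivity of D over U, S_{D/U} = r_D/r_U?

0.546

S_{D/U} = r_D/r_U = (k₁·C_A^0.5)/(k₂·C_A^1.5) = (k₁/k₂)·C_A⁻¹.
= (5.31×1.840^0.5) / (5.29×1.840^1.5) = 7.203/13.20 = 0.546.
The undesired path is higher order in A, so low C_A (CSTR or dilute feed) favours D.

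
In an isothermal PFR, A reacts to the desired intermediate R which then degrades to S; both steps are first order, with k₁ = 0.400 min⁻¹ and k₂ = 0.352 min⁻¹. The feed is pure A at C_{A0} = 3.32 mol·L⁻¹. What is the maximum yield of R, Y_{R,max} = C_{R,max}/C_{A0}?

At the optimum, C_{R,max}/C_{A0} = (k₁/k₂)^[k₂/(k₂−k₁)].
= (0.400/0.352)^(0.352/(0.352−0.400)) = (1.136)^(-7.333) = 0.3916.

0.392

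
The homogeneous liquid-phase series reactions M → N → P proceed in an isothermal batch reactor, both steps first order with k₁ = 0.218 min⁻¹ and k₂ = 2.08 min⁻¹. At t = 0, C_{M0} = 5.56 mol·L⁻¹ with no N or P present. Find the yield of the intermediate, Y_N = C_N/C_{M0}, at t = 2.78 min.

The intermediate concentration in a first-order A→B→C sequence is C_N = k₁C_{M0}(e^(−k₁t) − e^(−k₂t))/(k₂−k₁).
e^(−k₁t) = e^(−0.218×2.78) = e^(−0.6060) = 0.5455; e^(−k₂t) = e^(−5.782) = 0.003081.
C_N = 0.218×5.56/(2.08−0.218) × (0.5455−0.003081) = 0.6510×0.5424 = 0.3531 mol·L⁻¹.
Y_N = C_N/C_{M0} = 0.3531/5.56 = 0.0635.

0.0635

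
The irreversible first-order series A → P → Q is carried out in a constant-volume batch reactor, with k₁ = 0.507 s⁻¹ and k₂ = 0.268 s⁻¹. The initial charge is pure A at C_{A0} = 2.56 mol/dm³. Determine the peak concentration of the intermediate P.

1.25 mol/dm³

Evaluating C_P at t_opt = ln(k₂/k₁)/(k₂−k₁) gives C_{P,max}/C_{A0} = (k₁/k₂)^[k₂/(k₂−k₁)].
= (0.507/0.268)^(0.268/(0.268−0.507)) = (1.892)^(-1.121) = 0.4893.
C_{P,max} = 0.4893×2.56 = 1.25 mol/dm³.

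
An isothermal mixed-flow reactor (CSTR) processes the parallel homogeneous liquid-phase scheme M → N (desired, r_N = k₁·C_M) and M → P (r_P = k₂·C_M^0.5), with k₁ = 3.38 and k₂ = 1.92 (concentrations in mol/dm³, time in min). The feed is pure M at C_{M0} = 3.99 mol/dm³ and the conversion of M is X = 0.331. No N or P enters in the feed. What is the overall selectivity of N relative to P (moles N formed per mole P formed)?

2.88

Exit C_M = C_{M0}(1−X) = 3.99×0.669 = 2.669 mol/dm³.
Rates in a CSTR are evaluated at the outlet concentration: r_N = 3.38×2.669 = 9.022, r_P = 1.92×2.669^0.5 = 3.137.
Overall selectivity = C_N/C_P = r_Nτ/(r_Pτ) = r_N/r_P = 2.88.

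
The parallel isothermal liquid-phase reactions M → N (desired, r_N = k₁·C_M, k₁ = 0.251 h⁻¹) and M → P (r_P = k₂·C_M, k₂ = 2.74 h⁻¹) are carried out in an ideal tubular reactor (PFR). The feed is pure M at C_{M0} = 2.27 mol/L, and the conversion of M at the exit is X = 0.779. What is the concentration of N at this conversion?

0.148 mol/L

C_M = C_{M0}(1−X) = 0.5017 mol/L.
Both paths are first order in M, so the instantaneous fraction to N is constant: dC_N/d(−C_M) = k₁/(k₁+k₂) = 0.08392.
C_N = 0.08392·(C_{M0}−C_M) = 0.08392×1.768 = 0.148 mol/L.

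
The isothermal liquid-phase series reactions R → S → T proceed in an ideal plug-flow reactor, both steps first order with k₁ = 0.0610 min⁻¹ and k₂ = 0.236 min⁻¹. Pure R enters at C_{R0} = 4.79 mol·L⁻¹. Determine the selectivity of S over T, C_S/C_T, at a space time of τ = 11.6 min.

Solving the coupled first-order balances gives C_S(τ) = [k₁/(k₂−k₁)]·C_{R0}·(e^(−k₁τ) − e^(−k₂τ)).
e^(−k₁τ) = e^(−0.0610×11.6) = e^(−0.7076) = 0.4928; e^(−k₂τ) = e^(−2.738) = 0.06473.
C_S = 0.0610×4.79/(0.236−0.0610) × (0.4928−0.06473) = 1.670×0.4281 = 0.7148 mol·L⁻¹.
C_R = C_{R0}e^(−k₁τ) = 2.361 mol·L⁻¹, so C_T = C_{R0}−C_R−C_S = 1.715 mol·L⁻¹; C_S/C_T = 0.417.

0.417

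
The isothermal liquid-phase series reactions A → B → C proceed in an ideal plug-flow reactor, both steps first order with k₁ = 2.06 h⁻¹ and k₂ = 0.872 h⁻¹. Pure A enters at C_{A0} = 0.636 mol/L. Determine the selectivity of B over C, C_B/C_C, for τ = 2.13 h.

For first-order series with pure A initially, C_B(τ) = k₁C_{A0}/(k₂−k₁)·(e^(−k₁τ) − e^(−k₂τ)).
e^(−k₁τ) = e^(−2.06×2.13) = e^(−4.388) = 0.01243; e^(−k₂τ) = e^(−1.857) = 0.1561.
C_B = 2.06×0.636/(0.872−2.06) × (0.01243−0.1561) = (-1.103)×(-0.1437) = 0.1584 mol/L.
C_A = C_{A0}e^(−k₁τ) = 0.007904 mol/L, so C_C = C_{A0}−C_A−C_B = 0.4697 mol/L; C_B/C_C = 0.337.

0.337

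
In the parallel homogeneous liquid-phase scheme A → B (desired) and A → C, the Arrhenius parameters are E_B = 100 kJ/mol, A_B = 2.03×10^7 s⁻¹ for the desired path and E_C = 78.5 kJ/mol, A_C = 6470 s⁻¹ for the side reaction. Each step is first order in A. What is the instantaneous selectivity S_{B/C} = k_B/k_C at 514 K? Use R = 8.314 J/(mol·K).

20.5

k_B/k_C = (A_B/A_C)·exp[−(E_B−E_C)/(RT)] = (A_B/A_C)·exp[(E_C−E_B)/(RT)].
(E_C−E_B)/(RT) = (78.5−100)×10³/(8.314×514) = -21500/4273 = -5.031.
k_B/k_C = (2.03×10^7/6470)·exp(-5.031) = 3138 × 0.006531 = 20.5.
Since E_B > E_C, raising the temperature improves selectivity toward B.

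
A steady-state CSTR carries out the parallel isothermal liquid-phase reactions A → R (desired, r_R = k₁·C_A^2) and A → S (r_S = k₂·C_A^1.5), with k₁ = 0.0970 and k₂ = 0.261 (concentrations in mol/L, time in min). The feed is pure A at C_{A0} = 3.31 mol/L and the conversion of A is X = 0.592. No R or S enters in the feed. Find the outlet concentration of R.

Exit C_A = C_{A0}(1−X) = 3.31×0.408 = 1.350 mol/L.
Rates in a CSTR are evaluated at the outlet concentration: r_R = 0.0970×1.350^2 = 0.1769, r_S = 0.261×1.350^1.5 = 0.4096.
Fraction of consumed A going to R: r_R/(r_R+r_S) = 0.3016.
C_R = 0.3016·C_{A0}·X = 0.3016×3.31×0.592 = 0.591 mol/L.

0.591 mol/L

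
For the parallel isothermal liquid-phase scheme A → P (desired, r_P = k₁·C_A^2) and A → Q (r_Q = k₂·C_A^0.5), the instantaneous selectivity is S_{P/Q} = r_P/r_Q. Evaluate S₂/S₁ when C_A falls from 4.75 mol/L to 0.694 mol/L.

0.0558

S_{P/Q} = (k₁/k₂)·C_A^1.5, so S₂/S₁ = (C_{A,2}/C_{A,1})^1.5.
= (0.694/4.75)^1.5 = (0.1461)^1.5 = 0.0558.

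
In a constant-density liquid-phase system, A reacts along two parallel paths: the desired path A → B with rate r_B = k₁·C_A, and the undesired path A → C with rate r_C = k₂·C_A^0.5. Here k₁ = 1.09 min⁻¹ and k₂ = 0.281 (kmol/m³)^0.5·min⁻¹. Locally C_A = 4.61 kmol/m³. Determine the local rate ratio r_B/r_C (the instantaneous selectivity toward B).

8.33

S_{B/C} = r_B/r_C = (k₁·C_A)/(k₂·C_A^0.5) = (k₁/k₂)·C_A^0.5.
= (1.09×4.610) / (0.281×4.610^0.5) = 5.025/0.6033 = 8.33.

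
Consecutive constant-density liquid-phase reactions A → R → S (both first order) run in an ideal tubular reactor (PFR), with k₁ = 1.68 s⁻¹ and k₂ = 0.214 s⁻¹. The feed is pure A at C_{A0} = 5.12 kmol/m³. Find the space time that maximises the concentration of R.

For first-order series the maximum of C_R occurs at τ_opt = ln(k₂/k₁)/(k₂−k₁).
= ln(0.214/1.68)/(0.214−1.68) = ln(0.1274)/-1.466 = -2.061/-1.466 = 1.41 s.

1.41 s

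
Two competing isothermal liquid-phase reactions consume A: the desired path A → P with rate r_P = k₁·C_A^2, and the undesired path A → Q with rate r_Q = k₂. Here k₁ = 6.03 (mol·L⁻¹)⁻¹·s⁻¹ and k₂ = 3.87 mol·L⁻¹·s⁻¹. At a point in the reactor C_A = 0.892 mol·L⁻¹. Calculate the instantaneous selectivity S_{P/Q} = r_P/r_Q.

1.24

S_{P/Q} = r_P/r_Q = (k₁·C_A^2)/(k₂) = (k₁/k₂)·C_A^2.
= (6.03×0.8920^2) / (3.87) = 4.798/3.870 = 1.24.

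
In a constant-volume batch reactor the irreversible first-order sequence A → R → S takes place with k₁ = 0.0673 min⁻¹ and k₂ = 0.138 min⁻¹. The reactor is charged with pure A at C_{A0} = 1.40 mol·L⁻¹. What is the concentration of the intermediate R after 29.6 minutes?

0.159 mol·L⁻¹

For first-order series with pure A initially, C_R(t) = k₁C_{A0}/(k₂−k₁)·(e^(−k₁t) − e^(−k₂t)).
e^(−k₁t) = e^(−0.0673×29.6) = e^(−1.992) = 0.1364; e^(−k₂t) = e^(−4.085) = 0.01683.
C_R = 0.0673×1.40/(0.138−0.0673) × (0.1364−0.01683) = 1.333×0.1196 = 0.1594 mol·L⁻¹.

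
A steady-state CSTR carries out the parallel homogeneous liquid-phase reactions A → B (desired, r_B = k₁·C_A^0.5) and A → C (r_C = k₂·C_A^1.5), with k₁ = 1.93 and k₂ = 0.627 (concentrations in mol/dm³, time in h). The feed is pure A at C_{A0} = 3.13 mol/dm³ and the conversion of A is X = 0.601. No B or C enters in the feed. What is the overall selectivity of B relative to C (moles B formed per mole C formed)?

Exit C_A = C_{A0}(1−X) = 3.13×0.399 = 1.249 mol/dm³.
Rates in a CSTR are evaluated at the outlet concentration: r_B = 1.93×1.249^0.5 = 2.157, r_C = 0.627×1.249^1.5 = 0.8751.
Overall selectivity = C_B/C_C = r_Bτ/(r_Cτ) = r_B/r_C = 2.46.

2.46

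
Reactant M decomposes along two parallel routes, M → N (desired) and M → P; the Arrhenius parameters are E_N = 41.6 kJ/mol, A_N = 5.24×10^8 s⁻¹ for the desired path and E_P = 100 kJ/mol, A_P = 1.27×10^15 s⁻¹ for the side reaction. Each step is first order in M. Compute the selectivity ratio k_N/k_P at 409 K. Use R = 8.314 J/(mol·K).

With equal orders, S_{N/P} = k_N/k_P = (A_N/A_P)·exp[(E_P−E_N)/(RT)].
(E_P−E_N)/(RT) = (100−41.6)×10³/(8.314×409) = 58400/3400 = 17.17.
k_N/k_P = (5.24×10^8/1.27×10^15)·exp(17.17) = 4.126×10^-7 × 2.875×10^7 = 11.9.
Since E_N < E_P, lowering the temperature improves selectivity toward N.

11.9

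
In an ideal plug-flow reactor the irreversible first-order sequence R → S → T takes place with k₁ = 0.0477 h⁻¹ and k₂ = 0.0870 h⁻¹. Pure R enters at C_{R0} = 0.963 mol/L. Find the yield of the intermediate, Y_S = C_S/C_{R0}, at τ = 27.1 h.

0.218

For first-order series with pure R initially, C_S(τ) = k₁C_{R0}/(k₂−k₁)·(e^(−k₁τ) − e^(−k₂τ)).
e^(−k₁τ) = e^(−0.0477×27.1) = e^(−1.293) = 0.2745; e^(−k₂τ) = e^(−2.358) = 0.09464.
C_S = 0.0477×0.963/(0.0870−0.0477) × (0.2745−0.09464) = 1.169×0.1799 = 0.2103 mol/L.
Y_S = C_S/C_{R0} = 0.2103/0.963 = 0.218.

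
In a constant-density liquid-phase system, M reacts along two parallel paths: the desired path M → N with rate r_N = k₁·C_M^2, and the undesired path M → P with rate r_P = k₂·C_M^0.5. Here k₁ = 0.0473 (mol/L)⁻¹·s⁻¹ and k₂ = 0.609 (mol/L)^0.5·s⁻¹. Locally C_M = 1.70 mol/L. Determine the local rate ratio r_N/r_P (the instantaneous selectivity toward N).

0.172

S_{N/P} = r_N/r_P = (k₁·C_M^2)/(k₂·C_M^0.5) = (k₁/k₂)·C_M^1.5.
= (0.0473×1.700^2) / (0.609×1.700^0.5) = 0.1367/0.7940 = 0.172.
Since the desired path is higher order in M, keeping C_M high (PFR or concentrated feed) favours N.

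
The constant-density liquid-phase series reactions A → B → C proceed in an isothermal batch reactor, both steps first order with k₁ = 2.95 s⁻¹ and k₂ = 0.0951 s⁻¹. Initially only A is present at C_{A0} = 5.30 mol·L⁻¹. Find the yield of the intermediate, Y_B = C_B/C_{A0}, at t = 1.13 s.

Solving the coupled first-order balances gives C_B(t) = [k₁/(k₂−k₁)]·C_{A0}·(e^(−k₁t) − e^(−k₂t)).
e^(−k₁t) = e^(−2.95×1.13) = e^(−3.333) = 0.03567; e^(−k₂t) = e^(−0.1075) = 0.8981.
C_B = 2.95×5.30/(0.0951−2.95) × (0.03567−0.8981) = (-5.477)×(-0.8624) = 4.723 mol·L⁻¹.
Y_B = C_B/C_{A0} = 4.723/5.30 = 0.891.

0.891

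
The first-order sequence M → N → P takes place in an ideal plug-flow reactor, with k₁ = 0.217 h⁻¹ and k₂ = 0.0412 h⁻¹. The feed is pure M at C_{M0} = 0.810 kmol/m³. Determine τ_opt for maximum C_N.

Setting dC_N/dτ = 0 gives τ_opt = ln(k₂/k₁)/(k₂−k₁).
= ln(0.0412/0.217)/(0.0412−0.217) = ln(0.1899)/-0.1758 = -1.661/-0.1758 = 9.45 h.

9.45 h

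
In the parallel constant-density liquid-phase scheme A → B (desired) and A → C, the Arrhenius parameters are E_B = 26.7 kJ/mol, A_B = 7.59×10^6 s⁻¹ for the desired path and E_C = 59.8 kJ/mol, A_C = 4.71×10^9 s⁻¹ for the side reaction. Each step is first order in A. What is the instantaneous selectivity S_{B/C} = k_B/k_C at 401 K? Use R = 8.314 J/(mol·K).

With equal orders, S_{B/C} = k_B/k_C = (A_B/A_C)·exp[(E_C−E_B)/(RT)].
(E_C−E_B)/(RT) = (59.8−26.7)×10³/(8.314×401) = 33100/3334 = 9.928.
k_B/k_C = (7.59×10^6/4.71×10^9)·exp(9.928) = 0.001611 × 20502 = 33.0.
Since E_B < E_C, lowering the temperature improves selectivity toward B.

33.0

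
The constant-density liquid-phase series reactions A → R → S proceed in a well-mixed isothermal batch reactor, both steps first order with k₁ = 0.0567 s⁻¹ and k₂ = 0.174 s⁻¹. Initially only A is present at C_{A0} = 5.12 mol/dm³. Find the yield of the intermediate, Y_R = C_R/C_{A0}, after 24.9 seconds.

For first-order series with pure A initially, C_R(t) = k₁C_{A0}/(k₂−k₁)·(e^(−k₁t) − e^(−k₂t)).
e^(−k₁t) = e^(−0.0567×24.9) = e^(−1.412) = 0.2437; e^(−k₂t) = e^(−4.333) = 0.01313.
C_R = 0.0567×5.12/(0.174−0.0567) × (0.2437−0.01313) = 2.475×0.2306 = 0.5706 mol/dm³.
Y_R = C_R/C_{A0} = 0.5706/5.12 = 0.111.

0.111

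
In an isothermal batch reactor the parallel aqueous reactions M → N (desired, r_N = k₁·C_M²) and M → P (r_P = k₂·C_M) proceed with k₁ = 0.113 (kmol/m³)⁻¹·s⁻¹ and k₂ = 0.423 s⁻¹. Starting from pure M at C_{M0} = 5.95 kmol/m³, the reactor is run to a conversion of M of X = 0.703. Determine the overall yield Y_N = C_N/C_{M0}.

C_M = C_{M0}(1−X) = 1.767 kmol/m³.
Along a PFR/batch, dC_P/dC_M = −r_P/(r_N+r_P) = −k₂/(k₂+k₁·C_M).
Integrating from C_{M0} to C_M: C_P = (0.423/0.113)·ln[(0.423+0.113·5.95)/(0.423+0.113·1.77)] = 3.743·ln(1.095/0.6227) = 2.114 kmol/m³.
Then C_N = (C_{M0}−C_M) − C_P = 4.183 − 2.114 = 2.069 kmol/m³.
Y_N = C_N/C_{M0} = 2.069/5.95 = 0.348.

0.348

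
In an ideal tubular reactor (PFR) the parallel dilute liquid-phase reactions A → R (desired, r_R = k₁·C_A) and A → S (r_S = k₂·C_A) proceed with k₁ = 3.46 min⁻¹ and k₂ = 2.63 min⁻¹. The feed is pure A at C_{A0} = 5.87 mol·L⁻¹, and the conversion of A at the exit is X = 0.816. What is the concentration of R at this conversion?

2.72 mol·L⁻¹

C_A = C_{A0}(1−X) = 1.080 mol·L⁻¹.
Both paths are first order in A, so the instantaneous fraction to R is constant: dC_R/d(−C_A) = k₁/(k₁+k₂) = 0.5681.
C_R = 0.5681·(C_{A0}−C_A) = 0.5681×4.790 = 2.72 mol·L⁻¹.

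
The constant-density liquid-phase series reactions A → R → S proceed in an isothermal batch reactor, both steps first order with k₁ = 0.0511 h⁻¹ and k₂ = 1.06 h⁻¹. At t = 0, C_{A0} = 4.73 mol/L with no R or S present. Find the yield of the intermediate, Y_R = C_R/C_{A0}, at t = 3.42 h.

Solving the coupled first-order balances gives C_R(t) = [k₁/(k₂−k₁)]·C_{A0}·(e^(−k₁t) − e^(−k₂t)).
e^(−k₁t) = e^(−0.0511×3.42) = e^(−0.1748) = 0.8397; e^(−k₂t) = e^(−3.625) = 0.02664.
C_R = 0.0511×4.73/(1.06−0.0511) × (0.8397−0.02664) = 0.2396×0.8130 = 0.1948 mol/L.
Y_R = C_R/C_{A0} = 0.1948/4.73 = 0.0412.

0.0412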